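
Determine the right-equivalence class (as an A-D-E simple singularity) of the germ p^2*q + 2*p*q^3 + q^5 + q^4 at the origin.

D_{5}

The Hessian of f at 0 is [[0, 0], [0, 0]] with rank 0, so corank 2. A Groebner basis of the Jacobian ideal J(f) in C{p,q} is {p*q^2, p*q + q^3, p^2 - 4*p*q}; counting standard monomials gives mu = 5. Corank 2; j^3 = p^2*q has shape L^2 M (L != M), so D-series; mu = 5 gives D_5.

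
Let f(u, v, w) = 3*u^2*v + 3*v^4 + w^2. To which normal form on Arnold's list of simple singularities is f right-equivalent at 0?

The Hessian of f at 0 is [[0, 0, 0], [0, 0, 0], [0, 0, 2]] with rank 1, so corank 2. A Groebner basis of the Jacobian ideal J(f) in C{u,v,w} is {u^3, u^2/4 + v^3, u*v, w}; counting standard monomials gives mu = 5. Corank 2; j^3 = 3*u^2*v has shape L^2 M (L != M), so D-series; mu = 5 gives D_5.

D_5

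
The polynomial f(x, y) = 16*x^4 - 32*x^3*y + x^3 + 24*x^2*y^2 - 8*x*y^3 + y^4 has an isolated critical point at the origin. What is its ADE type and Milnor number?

The Hessian of f at 0 is [[0, 0], [0, 0]] with rank 0, so corank 2. A Groebner basis of the Jacobian ideal J(f) in C{x,y} is {y^4, x*y^2 - y^3/6, x^2}; counting standard monomials gives mu = 6. Corank 2; j^3 = x^3 is a perfect cube, so E-series; the 4-jet and mu = 6 give E_6.

Type E6, Milnor number mu = 6.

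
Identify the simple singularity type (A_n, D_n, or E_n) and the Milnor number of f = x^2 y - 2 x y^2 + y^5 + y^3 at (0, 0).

Type D6, Milnor number mu = 6.

The Hessian of f at 0 has rank 0. Corank 2; j^3 = y*(x - y)^2 has shape L^2 M (L != M), so D-series; mu = 6 gives D_6.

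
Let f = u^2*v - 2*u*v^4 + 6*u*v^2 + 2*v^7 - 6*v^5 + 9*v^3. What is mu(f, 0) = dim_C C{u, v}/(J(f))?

8

The Hessian of f at 0 has rank 0. Corank 2; j^3 = v*(u + 3*v)^2 has shape L^2 M (L != M), so D-series; mu = 8 gives D_8.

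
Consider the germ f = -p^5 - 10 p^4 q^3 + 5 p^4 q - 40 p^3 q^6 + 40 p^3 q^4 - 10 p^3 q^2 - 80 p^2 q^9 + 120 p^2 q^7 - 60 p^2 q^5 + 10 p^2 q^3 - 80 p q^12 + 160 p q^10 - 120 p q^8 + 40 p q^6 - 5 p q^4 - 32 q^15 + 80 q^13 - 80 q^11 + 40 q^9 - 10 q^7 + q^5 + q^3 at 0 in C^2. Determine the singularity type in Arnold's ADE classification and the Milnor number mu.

Type E_{8}, Milnor number mu = 8.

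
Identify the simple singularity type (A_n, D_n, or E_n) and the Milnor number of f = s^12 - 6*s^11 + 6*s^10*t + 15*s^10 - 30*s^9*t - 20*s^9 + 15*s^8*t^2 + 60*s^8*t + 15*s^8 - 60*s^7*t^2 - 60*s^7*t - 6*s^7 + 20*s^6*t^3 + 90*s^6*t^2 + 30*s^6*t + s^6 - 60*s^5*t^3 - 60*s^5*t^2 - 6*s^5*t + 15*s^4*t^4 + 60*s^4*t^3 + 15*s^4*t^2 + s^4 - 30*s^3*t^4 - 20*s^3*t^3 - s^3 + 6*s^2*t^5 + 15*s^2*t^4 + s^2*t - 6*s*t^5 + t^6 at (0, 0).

Type D7, Milnor number mu = 7.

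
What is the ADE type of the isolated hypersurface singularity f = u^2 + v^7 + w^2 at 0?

The Hessian of f at 0 is [[2, 0, 0], [0, 0, 0], [0, 0, 2]] with rank 2, so corank 1. A Groebner basis of the Jacobian ideal J(f) in C{u,v,w} is {v^6, u, w}; counting standard monomials gives mu = 6. Corank 1: A-series; mu = 6 gives A_6.

A_{6}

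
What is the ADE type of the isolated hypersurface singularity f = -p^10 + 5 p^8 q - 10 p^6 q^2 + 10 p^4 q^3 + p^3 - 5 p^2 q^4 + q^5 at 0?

The Hessian of f at 0 is [[0, 0], [0, 0]] with rank 0, so corank 2. A Groebner basis of the Jacobian ideal J(f) in C{p,q} is {q^4, p^2}; counting standard monomials gives mu = 8. Corank 2; j^3 = p^3 is a perfect cube, so E-series; the 5-jet and mu = 8 give E_8.

E_8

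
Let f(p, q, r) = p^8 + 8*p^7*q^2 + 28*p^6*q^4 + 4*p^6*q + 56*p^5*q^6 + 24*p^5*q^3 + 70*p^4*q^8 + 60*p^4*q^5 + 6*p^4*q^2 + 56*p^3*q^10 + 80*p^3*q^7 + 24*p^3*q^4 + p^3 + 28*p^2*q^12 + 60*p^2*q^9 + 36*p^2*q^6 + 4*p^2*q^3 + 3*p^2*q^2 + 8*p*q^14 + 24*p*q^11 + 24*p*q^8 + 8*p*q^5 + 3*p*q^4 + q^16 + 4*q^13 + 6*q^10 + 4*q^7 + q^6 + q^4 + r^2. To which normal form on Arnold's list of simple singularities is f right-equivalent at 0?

The Hessian of f at 0 has rank 1. Corank 2; j^3 = p^3 is a perfect cube, so E-series; the 4-jet and mu = 6 give E_6.

E6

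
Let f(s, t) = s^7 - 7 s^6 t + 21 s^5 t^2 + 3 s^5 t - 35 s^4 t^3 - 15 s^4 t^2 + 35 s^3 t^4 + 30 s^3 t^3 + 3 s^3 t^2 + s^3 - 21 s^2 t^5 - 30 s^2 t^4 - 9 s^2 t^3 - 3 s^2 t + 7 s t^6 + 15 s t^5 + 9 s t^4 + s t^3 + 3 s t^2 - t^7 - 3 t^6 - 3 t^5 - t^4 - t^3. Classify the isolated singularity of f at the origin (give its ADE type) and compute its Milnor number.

Type E_7, Milnor number mu = 7.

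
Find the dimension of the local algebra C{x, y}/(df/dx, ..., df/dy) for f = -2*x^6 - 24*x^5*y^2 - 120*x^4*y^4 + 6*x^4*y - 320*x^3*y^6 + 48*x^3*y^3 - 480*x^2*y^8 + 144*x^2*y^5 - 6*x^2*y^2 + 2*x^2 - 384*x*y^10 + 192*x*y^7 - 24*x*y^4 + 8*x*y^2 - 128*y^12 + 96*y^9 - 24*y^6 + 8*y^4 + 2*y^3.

2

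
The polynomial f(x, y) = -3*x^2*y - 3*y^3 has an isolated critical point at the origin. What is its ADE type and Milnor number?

Type D4, Milnor number mu = 4.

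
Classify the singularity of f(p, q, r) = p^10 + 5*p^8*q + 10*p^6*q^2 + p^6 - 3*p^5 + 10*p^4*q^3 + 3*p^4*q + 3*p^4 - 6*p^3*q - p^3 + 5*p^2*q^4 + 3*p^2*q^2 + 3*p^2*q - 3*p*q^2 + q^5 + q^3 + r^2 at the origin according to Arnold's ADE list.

The Hessian of f at 0 has rank 1. Corank 2; j^3 = -(p - q)^3 is a perfect cube, so E-series; the 5-jet and mu = 8 give E_8.

E_8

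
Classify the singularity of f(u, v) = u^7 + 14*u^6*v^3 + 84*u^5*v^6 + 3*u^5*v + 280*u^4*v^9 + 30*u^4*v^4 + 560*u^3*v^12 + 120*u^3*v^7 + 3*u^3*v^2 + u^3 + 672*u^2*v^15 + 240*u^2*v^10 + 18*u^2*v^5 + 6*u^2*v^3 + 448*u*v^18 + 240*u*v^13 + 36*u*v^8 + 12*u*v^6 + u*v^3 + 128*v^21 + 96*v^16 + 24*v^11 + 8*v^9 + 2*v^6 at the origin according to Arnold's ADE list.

E7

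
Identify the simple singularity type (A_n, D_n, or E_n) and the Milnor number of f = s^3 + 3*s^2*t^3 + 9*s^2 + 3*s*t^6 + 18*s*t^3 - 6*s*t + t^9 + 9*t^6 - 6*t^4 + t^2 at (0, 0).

Type A_{2}, Milnor number mu = 2.

The Hessian of f at 0 has rank 1. Corank 1: A-series; mu = 2 gives A_2.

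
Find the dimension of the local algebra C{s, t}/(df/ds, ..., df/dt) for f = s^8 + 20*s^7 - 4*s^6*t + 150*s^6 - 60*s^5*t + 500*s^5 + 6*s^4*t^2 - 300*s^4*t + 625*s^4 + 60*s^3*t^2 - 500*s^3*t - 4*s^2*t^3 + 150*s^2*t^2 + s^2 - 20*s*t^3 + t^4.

The Hessian of f at 0 is [[2, 0], [0, 0]] with rank 1, so corank 1. A Groebner basis of the Jacobian ideal J(f) in C{s,t} is {t^3, s}; counting standard monomials gives mu = 3. Corank 1: A-series; mu = 3 gives A_3.

3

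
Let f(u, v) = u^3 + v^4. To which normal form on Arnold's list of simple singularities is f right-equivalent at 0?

E_{6}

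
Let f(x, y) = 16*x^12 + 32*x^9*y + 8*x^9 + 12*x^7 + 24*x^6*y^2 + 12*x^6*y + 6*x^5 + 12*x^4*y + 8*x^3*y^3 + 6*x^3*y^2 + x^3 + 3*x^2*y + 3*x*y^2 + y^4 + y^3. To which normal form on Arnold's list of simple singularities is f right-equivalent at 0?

The Hessian of f at 0 is [[0, 0], [0, 0]] with rank 0, so corank 2. A Groebner basis of the Jacobian ideal J(f) in C{x,y} is {y^3, x^2 + 2*x*y + y^2}; counting standard monomials gives mu = 6. Corank 2; j^3 = (x + y)^3 is a perfect cube, so E-series; the 4-jet and mu = 6 give E_6.

E6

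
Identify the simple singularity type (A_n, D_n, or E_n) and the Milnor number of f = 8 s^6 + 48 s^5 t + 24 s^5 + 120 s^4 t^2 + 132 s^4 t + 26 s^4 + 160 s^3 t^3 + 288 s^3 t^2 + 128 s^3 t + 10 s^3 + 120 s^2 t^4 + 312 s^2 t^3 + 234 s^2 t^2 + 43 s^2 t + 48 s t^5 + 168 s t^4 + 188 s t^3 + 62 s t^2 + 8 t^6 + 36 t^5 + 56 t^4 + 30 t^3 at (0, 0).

Type D_{4}, Milnor number mu = 4.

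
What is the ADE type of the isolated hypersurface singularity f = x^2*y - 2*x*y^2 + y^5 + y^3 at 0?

D_{6}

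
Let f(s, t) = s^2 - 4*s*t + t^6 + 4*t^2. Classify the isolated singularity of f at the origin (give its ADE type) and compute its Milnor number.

Type A_5, Milnor number mu = 5.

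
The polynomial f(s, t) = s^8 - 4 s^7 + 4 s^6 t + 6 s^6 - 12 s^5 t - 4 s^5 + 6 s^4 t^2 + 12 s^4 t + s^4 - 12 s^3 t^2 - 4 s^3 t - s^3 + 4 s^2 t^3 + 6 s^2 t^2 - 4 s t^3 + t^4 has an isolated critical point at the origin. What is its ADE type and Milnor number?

Type E6, Milnor number mu = 6.

The Hessian of f at 0 is [[0, 0], [0, 0]] with rank 0, so corank 2. A Groebner basis of the Jacobian ideal J(f) in C{s,t} is {t^4, s*t^2 - t^3/3, s^2}; counting standard monomials gives mu = 6. Corank 2; j^3 = -s^3 is a perfect cube, so E-series; the 4-jet and mu = 6 give E_6.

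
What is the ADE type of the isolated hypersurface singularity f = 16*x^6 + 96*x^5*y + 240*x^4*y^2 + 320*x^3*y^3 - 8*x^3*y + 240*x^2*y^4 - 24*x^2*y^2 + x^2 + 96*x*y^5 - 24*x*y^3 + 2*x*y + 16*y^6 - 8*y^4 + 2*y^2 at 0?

A1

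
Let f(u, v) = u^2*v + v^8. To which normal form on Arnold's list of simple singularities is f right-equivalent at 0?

The Hessian of f at 0 has rank 0. Corank 2; j^3 = u^2*v has shape L^2 M (L != M), so D-series; mu = 9 gives D_9.

D_{9}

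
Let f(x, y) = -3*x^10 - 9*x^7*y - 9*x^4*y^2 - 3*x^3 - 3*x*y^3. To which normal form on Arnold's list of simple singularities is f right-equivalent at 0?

E_{7}

The Hessian of f at 0 has rank 0. Corank 2; j^3 = -3*x^3 is a perfect cube, so E-series; the 4-jet and mu = 7 give E_7.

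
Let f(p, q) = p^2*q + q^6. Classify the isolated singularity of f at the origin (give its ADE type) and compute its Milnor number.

Type D_{7}, Milnor number mu = 7.

The Hessian of f at 0 has rank 0. Corank 2; j^3 = p^2*q has shape L^2 M (L != M), so D-series; mu = 7 gives D_7.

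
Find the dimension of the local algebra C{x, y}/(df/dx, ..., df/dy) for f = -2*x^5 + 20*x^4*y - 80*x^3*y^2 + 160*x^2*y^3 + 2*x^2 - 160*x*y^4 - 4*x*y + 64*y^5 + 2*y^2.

4

The Hessian of f at 0 has rank 1. Corank 1: A-series; mu = 4 gives A_4.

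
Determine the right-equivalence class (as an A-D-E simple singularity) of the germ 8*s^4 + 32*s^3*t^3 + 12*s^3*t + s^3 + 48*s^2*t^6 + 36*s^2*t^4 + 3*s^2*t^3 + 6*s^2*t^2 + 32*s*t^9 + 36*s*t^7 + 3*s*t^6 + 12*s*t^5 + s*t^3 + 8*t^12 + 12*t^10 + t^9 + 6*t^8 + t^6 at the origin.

E_7

The Hessian of f at 0 has rank 0. Corank 2; j^3 = s^3 is a perfect cube, so E-series; the 4-jet and mu = 7 give E_7.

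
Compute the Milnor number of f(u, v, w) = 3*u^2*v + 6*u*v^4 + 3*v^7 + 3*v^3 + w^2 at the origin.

4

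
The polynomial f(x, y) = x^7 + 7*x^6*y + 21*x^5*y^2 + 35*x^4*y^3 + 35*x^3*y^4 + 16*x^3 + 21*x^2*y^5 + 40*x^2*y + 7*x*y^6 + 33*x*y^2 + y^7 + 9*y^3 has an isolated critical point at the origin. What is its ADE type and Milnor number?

Type D8, Milnor number mu = 8.

The Hessian of f at 0 has rank 0. Corank 2; j^3 = (x + y)*(4*x + 3*y)^2 has shape L^2 M (L != M), so D-series; mu = 8 gives D_8.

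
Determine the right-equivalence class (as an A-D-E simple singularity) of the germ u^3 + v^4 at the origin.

E_6

The Hessian of f at 0 has rank 0. Corank 2; j^3 = u^3 is a perfect cube, so E-series; the 4-jet and mu = 6 give E_6.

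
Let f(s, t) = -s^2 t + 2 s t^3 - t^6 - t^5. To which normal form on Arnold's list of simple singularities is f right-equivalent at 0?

D7

The Hessian of f at 0 has rank 0. Corank 2; j^3 = -s^2*t has shape L^2 M (L != M), so D-series; mu = 7 gives D_7.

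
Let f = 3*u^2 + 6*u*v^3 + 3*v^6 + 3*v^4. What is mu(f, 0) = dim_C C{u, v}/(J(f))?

3

The Hessian of f at 0 has rank 1. Corank 1: A-series; mu = 3 gives A_3.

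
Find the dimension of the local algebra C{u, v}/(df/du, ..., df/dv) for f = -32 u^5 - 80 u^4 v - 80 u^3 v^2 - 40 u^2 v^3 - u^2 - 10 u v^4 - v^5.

4

The Hessian of f at 0 is [[-2, 0], [0, 0]] with rank 1, so corank 1. A Groebner basis of the Jacobian ideal J(f) in C{u,v} is {v^4, u}; counting standard monomials gives mu = 4. Corank 1: A-series; mu = 4 gives A_4.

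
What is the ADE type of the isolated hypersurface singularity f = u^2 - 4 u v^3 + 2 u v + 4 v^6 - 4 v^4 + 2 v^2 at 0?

A1

The Hessian of f at 0 has rank 2. Corank 0: nondegenerate Morse point, so A_1.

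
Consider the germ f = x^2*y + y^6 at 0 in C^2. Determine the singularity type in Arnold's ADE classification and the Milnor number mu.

Type D7, Milnor number mu = 7.

The Hessian of f at 0 is [[0, 0], [0, 0]] with rank 0, so corank 2. A Groebner basis of the Jacobian ideal J(f) in C{x,y} is {x^2/6 + y^5, x^3, x*y}; counting standard monomials gives mu = 7. Corank 2; j^3 = x^2*y has shape L^2 M (L != M), so D-series; mu = 7 gives D_7.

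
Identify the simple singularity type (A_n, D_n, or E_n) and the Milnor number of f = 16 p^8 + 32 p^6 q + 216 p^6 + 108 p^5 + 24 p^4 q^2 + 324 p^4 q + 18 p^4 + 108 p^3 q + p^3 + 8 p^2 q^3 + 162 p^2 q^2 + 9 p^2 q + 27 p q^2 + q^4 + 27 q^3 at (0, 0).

Type E_{6}, Milnor number mu = 6.

The Hessian of f at 0 is [[0, 0], [0, 0]] with rank 0, so corank 2. A Groebner basis of the Jacobian ideal J(f) in C{p,q} is {p^3 + p^2/4 + 3*p*q/2 + 9*q^2/4, p^2*q - p^2/18 - p*q/3 - q^2/2, p^2/108 + p*q^2 + p*q/18 + q^2/12, q^3}; counting standard monomials gives mu = 6. Corank 2; j^3 = (p + 3*q)^3 is a perfect cube, so E-series; the 4-jet and mu = 6 give E_6.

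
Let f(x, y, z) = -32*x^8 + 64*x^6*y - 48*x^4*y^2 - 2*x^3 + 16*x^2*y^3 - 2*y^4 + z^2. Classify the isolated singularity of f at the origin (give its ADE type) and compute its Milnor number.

Type E_{6}, Milnor number mu = 6.

The Hessian of f at 0 has rank 1. Corank 2; j^3 = -2*x^3 is a perfect cube, so E-series; the 4-jet and mu = 6 give E_6.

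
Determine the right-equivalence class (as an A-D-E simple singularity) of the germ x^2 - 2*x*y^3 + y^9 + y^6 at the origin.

The Hessian of f at 0 has rank 1. Corank 1: A-series; mu = 8 gives A_8.

A_{8}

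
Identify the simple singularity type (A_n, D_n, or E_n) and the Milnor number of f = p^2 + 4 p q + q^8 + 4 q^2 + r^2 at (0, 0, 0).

The Hessian of f at 0 is [[2, 4, 0], [4, 8, 0], [0, 0, 2]] with rank 2, so corank 1. A Groebner basis of the Jacobian ideal J(f) in C{p,q,r} is {q^7, p + 2*q, r}; counting standard monomials gives mu = 7. Corank 1: A-series; mu = 7 gives A_7.

Type A_{7}, Milnor number mu = 7.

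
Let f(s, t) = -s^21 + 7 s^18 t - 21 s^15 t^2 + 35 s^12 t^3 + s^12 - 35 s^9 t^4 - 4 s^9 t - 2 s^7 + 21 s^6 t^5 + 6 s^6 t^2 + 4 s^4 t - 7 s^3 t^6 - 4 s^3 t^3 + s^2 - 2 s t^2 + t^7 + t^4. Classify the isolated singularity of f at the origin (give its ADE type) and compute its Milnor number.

The Hessian of f at 0 has rank 1. Corank 1: A-series; mu = 6 gives A_6.

Type A6, Milnor number mu = 6.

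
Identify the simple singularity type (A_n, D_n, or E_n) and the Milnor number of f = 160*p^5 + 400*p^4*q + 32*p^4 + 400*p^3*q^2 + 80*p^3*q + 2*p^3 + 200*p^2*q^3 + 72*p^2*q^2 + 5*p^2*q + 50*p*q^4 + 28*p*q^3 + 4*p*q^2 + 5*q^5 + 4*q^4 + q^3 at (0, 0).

Type D6, Milnor number mu = 6.

The Hessian of f at 0 has rank 0. Corank 2; j^3 = (p + q)^2*(2*p + q) has shape L^2 M (L != M), so D-series; mu = 6 gives D_6.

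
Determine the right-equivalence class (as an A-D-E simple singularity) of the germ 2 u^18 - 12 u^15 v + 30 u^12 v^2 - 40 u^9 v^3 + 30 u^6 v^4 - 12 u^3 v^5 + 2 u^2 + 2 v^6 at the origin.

The Hessian of f at 0 is [[4, 0], [0, 0]] with rank 1, so corank 1. A Groebner basis of the Jacobian ideal J(f) in C{u,v} is {v^5, u}; counting standard monomials gives mu = 5. Corank 1: A-series; mu = 5 gives A_5.

A_5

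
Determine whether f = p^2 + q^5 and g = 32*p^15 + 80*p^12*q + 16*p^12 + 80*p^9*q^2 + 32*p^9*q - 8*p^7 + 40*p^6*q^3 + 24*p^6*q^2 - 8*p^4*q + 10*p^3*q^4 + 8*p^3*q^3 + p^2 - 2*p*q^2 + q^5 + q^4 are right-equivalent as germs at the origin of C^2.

The Hessian of f at 0 is [[2, 0], [0, 0]] with rank 1, so corank 1. A Groebner basis of the Jacobian ideal J(f) in C{p,q} is {q^4, p}; counting standard monomials gives mu = 4. Corank 1: A-series; mu = 4 gives A_4. The Hessian of g at 0 is [[2, 0], [0, 0]] with rank 1, so corank 1. A Groebner basis of the Jacobian ideal J(g) in C{p,q} is {p^2, -p + q^2}; counting standard monomials gives mu = 4. Corank 1: A-series; mu = 4 gives A_4. Both have type A_4, hence right-equivalent.

Yes.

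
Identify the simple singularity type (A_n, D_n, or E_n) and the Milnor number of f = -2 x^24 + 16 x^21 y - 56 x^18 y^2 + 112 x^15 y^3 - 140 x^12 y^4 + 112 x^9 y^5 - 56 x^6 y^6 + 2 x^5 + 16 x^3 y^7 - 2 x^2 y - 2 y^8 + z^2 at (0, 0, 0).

The Hessian of f at 0 is [[0, 0, 0], [0, 0, 0], [0, 0, 2]] with rank 1, so corank 2. A Groebner basis of the Jacobian ideal J(f) in C{x,y,z} is {x^2/8 + y^7, x^3, x*y, z}; counting standard monomials gives mu = 9. Corank 2; j^3 = -2*x^2*y has shape L^2 M (L != M), so D-series; mu = 9 gives D_9.

Type D9, Milnor number mu = 9.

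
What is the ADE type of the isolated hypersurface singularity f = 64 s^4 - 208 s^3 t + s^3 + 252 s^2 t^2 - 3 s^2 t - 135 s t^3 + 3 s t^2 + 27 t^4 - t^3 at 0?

The Hessian of f at 0 is [[0, 0], [0, 0]] with rank 0, so corank 2. A Groebner basis of the Jacobian ideal J(f) in C{s,t} is {3*s^2/16 - 3*s*t/8 + t^4 + t^3/16 + 3*t^2/16, s^3 + 21*s^2/16 - 21*s*t/8 - 9*t^3/16 + 21*t^2/16, s^2*t + 15*s^2/16 - 15*s*t/8 - 11*t^3/16 + 15*t^2/16, s^2/2 + s*t^2 - s*t - 5*t^3/6 + t^2/2}; counting standard monomials gives mu = 7. Corank 2; j^3 = (s - t)^3 is a perfect cube, so E-series; the 4-jet and mu = 7 give E_7.

E_{7}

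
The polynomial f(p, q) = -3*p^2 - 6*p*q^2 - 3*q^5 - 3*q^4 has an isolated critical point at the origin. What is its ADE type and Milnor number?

The Hessian of f at 0 has rank 1. Corank 1: A-series; mu = 4 gives A_4.

Type A_4, Milnor number mu = 4.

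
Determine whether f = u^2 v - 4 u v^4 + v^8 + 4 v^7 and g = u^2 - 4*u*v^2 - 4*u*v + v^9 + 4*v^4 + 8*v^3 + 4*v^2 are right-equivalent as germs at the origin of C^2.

The Hessian of f at 0 has rank 0. Corank 2; j^3 = u^2*v has shape L^2 M (L != M), so D-series; mu = 9 gives D_9. The Hessian of g at 0 has rank 1. Corank 1: A-series; mu = 8 gives A_8. f is D_9 but g is A_8, hence not right-equivalent.

No.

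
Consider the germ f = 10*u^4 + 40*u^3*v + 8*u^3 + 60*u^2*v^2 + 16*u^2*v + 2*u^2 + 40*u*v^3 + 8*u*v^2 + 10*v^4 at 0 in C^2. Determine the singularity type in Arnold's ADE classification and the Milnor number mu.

The Hessian of f at 0 has rank 1. Corank 1: A-series; mu = 3 gives A_3.

Type A_{3}, Milnor number mu = 3.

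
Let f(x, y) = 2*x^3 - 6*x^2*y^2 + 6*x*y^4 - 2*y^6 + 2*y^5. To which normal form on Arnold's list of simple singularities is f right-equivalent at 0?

E8

The Hessian of f at 0 has rank 0. Corank 2; j^3 = 2*x^3 is a perfect cube, so E-series; the 5-jet and mu = 8 give E_8.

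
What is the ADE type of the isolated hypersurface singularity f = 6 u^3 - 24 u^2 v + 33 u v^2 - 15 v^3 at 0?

The Hessian of f at 0 has rank 0. Corank 2; j^3 = 3*(u - v)*(2*u^2 - 6*u*v + 5*v^2) splits into three distinct lines over C (the quadratic factor has nonzero discriminant), so D_4.

D_{4}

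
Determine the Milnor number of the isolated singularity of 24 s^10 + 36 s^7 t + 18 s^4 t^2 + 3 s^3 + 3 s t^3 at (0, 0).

7

The Hessian of f at 0 has rank 0. Corank 2; j^3 = 3*s^3 is a perfect cube, so E-series; the 4-jet and mu = 7 give E_7.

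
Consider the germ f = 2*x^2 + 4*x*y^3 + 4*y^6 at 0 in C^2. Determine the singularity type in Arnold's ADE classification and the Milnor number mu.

Type A_5, Milnor number mu = 5.

The Hessian of f at 0 has rank 1. Corank 1: A-series; mu = 5 gives A_5.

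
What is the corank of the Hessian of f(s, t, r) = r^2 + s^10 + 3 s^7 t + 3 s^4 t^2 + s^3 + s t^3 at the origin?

The Hessian at 0 is [[0, 0, 0], [0, 0, 0], [0, 0, 2]] of rank 1; hence corank 2.

2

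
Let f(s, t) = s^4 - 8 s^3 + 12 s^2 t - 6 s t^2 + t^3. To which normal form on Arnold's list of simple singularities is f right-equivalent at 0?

The Hessian of f at 0 is [[0, 0], [0, 0]] with rank 0, so corank 2. A Groebner basis of the Jacobian ideal J(f) in C{s,t} is {t^4, s*t^2 - t^3/3, s^2 - s*t + t^2/4}; counting standard monomials gives mu = 6. Corank 2; j^3 = -(2*s - t)^3 is a perfect cube, so E-series; the 4-jet and mu = 6 give E_6.

E_{6}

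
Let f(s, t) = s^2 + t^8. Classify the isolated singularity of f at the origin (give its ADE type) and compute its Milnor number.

The Hessian of f at 0 is [[2, 0], [0, 0]] with rank 1, so corank 1. A Groebner basis of the Jacobian ideal J(f) in C{s,t} is {t^7, s}; counting standard monomials gives mu = 7. Corank 1: A-series; mu = 7 gives A_7.

Type A7, Milnor number mu = 7.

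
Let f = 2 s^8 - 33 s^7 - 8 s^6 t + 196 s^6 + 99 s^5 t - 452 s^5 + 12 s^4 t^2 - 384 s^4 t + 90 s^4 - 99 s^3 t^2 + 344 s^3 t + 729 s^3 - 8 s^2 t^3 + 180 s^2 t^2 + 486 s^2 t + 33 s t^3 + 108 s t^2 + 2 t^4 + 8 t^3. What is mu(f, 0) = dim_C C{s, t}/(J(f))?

The Hessian of f at 0 has rank 0. Corank 2; j^3 = (9*s + 2*t)^3 is a perfect cube, so E-series; the 4-jet and mu = 7 give E_7.

7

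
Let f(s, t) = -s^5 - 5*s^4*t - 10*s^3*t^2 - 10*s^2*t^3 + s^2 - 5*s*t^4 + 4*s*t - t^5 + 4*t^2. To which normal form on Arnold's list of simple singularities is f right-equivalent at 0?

The Hessian of f at 0 has rank 1. Corank 1: A-series; mu = 4 gives A_4.

A4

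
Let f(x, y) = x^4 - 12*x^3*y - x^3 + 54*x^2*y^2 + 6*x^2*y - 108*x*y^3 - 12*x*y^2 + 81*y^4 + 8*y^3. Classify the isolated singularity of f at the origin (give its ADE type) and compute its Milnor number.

Type E6, Milnor number mu = 6.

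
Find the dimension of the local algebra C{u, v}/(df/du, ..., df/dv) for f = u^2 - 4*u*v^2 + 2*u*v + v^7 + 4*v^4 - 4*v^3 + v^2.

The Hessian of f at 0 has rank 1. Corank 1: A-series; mu = 6 gives A_6.

6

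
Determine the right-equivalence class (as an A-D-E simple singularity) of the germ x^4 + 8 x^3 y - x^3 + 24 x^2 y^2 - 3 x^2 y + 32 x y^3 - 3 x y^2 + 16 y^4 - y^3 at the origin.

The Hessian of f at 0 has rank 0. Corank 2; j^3 = -(x + y)^3 is a perfect cube, so E-series; the 4-jet and mu = 6 give E_6.

E_{6}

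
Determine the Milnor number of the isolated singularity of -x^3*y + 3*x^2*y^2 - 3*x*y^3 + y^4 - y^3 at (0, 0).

The Hessian of f at 0 has rank 0. Corank 2; j^3 = -y^3 is a perfect cube, so E-series; the 4-jet and mu = 7 give E_7.

7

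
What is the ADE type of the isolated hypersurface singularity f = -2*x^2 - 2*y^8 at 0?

The Hessian of f at 0 has rank 1. Corank 1: A-series; mu = 7 gives A_7.

A_{7}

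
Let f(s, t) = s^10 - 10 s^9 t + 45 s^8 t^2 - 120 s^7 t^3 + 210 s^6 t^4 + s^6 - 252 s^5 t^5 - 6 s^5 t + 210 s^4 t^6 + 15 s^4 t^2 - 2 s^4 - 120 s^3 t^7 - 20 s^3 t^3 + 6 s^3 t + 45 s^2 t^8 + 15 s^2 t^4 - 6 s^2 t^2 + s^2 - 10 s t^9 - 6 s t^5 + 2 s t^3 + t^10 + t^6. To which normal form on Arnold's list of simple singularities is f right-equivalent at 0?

A9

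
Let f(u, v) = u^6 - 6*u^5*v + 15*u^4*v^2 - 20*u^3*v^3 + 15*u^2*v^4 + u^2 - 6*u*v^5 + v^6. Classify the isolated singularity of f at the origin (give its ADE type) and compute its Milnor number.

The Hessian of f at 0 has rank 1. Corank 1: A-series; mu = 5 gives A_5.

Type A_5, Milnor number mu = 5.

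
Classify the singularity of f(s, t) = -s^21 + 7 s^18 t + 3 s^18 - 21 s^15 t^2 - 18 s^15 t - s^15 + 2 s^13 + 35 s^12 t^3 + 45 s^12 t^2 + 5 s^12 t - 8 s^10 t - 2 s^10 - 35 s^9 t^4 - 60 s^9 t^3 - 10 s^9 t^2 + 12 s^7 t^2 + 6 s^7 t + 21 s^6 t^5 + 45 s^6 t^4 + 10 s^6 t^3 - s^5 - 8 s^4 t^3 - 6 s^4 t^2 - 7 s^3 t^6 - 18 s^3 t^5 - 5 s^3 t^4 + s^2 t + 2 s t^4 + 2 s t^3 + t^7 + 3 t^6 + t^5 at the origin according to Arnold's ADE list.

The Hessian of f at 0 has rank 0. Corank 2; j^3 = s^2*t has shape L^2 M (L != M), so D-series; mu = 7 gives D_7.

D_7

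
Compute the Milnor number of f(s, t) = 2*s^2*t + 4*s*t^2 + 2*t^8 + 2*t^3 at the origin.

9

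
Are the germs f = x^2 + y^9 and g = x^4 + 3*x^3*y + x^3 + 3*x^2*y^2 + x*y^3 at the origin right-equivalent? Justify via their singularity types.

No.

The Hessian of f at 0 has rank 1. Corank 1: A-series; mu = 8 gives A_8. The Hessian of g at 0 has rank 0. Corank 2; j^3 = x^3 is a perfect cube, so E-series; the 4-jet and mu = 7 give E_7. f is A_8 but g is E_7, hence not right-equivalent.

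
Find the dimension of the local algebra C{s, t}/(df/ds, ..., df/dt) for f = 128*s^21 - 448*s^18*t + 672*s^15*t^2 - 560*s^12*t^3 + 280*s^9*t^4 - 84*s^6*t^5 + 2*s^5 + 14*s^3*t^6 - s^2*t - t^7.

8

The Hessian of f at 0 is [[0, 0], [0, 0]] with rank 0, so corank 2. A Groebner basis of the Jacobian ideal J(f) in C{s,t} is {s^2/7 + t^6, s^3, s*t}; counting standard monomials gives mu = 8. Corank 2; j^3 = -s^2*t has shape L^2 M (L != M), so D-series; mu = 8 gives D_8.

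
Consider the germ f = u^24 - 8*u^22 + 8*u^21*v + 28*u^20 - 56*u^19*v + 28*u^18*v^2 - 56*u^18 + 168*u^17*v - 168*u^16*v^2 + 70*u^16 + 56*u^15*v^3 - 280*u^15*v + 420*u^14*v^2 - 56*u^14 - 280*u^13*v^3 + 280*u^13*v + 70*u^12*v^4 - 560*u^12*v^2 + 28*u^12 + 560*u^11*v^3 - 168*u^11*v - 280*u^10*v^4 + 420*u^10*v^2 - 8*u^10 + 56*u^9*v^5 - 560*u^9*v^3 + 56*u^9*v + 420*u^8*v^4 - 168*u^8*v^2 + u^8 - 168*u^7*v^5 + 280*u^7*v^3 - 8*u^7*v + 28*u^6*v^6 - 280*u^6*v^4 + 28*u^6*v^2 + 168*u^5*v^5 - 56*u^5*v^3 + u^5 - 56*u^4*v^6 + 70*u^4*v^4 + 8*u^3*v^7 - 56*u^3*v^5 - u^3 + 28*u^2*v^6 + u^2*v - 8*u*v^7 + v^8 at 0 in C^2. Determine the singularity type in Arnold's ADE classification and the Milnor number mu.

Type D_9, Milnor number mu = 9.

The Hessian of f at 0 is [[0, 0], [0, 0]] with rank 0, so corank 2. A Groebner basis of the Jacobian ideal J(f) in C{u,v} is {u*v/8 + v^7, u*v^2, u^2 - u*v}; counting standard monomials gives mu = 9. Corank 2; j^3 = -u^2*(u - v) has shape L^2 M (L != M), so D-series; mu = 9 gives D_9.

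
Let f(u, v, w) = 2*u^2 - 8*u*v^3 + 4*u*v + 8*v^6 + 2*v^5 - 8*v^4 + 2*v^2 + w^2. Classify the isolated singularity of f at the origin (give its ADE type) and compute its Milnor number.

Type A4, Milnor number mu = 4.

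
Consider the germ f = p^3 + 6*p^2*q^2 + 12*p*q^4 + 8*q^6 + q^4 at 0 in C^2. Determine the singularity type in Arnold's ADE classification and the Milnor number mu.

The Hessian of f at 0 is [[0, 0], [0, 0]] with rank 0, so corank 2. A Groebner basis of the Jacobian ideal J(f) in C{p,q} is {p^3, p^2*q, p^2/4 + p*q^2, q^3}; counting standard monomials gives mu = 6. Corank 2; j^3 = p^3 is a perfect cube, so E-series; the 4-jet and mu = 6 give E_6.

Type E_6, Milnor number mu = 6.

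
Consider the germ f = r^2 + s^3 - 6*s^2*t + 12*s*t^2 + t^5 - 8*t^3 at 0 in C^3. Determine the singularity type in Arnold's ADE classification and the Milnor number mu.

The Hessian of f at 0 is [[0, 0, 0], [0, 0, 0], [0, 0, 2]] with rank 1, so corank 2. A Groebner basis of the Jacobian ideal J(f) in C{s,t,r} is {t^4, s^2 - 4*s*t + 4*t^2, r}; counting standard monomials gives mu = 8. Corank 2; j^3 = (s - 2*t)^3 is a perfect cube, so E-series; the 5-jet and mu = 8 give E_8.

Type E8, Milnor number mu = 8.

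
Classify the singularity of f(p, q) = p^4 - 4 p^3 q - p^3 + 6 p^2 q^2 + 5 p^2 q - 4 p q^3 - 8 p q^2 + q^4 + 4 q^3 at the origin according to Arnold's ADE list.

D_5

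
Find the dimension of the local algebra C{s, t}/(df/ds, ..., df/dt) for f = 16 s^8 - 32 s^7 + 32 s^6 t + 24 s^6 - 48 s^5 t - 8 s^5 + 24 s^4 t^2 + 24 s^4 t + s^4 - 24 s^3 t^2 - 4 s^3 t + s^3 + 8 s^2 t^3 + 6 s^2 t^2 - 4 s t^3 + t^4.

6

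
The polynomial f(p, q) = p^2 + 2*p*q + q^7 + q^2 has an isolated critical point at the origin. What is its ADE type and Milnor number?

Type A_{6}, Milnor number mu = 6.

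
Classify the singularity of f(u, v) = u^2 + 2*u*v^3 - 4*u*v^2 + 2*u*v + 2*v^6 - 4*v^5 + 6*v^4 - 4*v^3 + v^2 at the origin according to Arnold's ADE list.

The Hessian of f at 0 has rank 1. Corank 1: A-series; mu = 5 gives A_5.

A5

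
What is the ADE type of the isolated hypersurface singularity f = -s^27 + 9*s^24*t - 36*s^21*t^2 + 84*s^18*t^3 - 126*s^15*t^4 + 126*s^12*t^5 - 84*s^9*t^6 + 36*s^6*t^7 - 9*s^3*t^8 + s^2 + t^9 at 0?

The Hessian of f at 0 has rank 1. Corank 1: A-series; mu = 8 gives A_8.

A_8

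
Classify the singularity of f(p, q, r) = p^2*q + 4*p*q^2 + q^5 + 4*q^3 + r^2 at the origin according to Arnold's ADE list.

D_{6}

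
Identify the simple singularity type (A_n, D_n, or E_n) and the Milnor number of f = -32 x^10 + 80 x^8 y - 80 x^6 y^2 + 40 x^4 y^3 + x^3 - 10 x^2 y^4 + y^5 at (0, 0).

The Hessian of f at 0 has rank 0. Corank 2; j^3 = x^3 is a perfect cube, so E-series; the 5-jet and mu = 8 give E_8.

Type E_8, Milnor number mu = 8.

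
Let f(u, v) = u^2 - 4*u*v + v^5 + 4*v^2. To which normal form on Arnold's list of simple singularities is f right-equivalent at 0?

The Hessian of f at 0 has rank 1. Corank 1: A-series; mu = 4 gives A_4.

A4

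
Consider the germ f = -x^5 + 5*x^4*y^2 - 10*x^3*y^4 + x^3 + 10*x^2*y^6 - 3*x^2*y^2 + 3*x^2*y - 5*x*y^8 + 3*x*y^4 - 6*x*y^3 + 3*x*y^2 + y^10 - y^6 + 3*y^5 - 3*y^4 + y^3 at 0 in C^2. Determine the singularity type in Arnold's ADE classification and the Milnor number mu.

Type E_8, Milnor number mu = 8.

The Hessian of f at 0 has rank 0. Corank 2; j^3 = (x + y)^3 is a perfect cube, so E-series; the 5-jet and mu = 8 give E_8.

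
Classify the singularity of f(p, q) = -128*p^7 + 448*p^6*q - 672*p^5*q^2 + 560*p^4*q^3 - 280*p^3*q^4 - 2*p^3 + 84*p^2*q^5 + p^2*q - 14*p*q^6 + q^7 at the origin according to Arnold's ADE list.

D8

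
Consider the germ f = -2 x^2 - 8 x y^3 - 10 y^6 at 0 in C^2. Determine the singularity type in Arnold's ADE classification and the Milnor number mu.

The Hessian of f at 0 has rank 1. Corank 1: A-series; mu = 5 gives A_5.

Type A_{5}, Milnor number mu = 5.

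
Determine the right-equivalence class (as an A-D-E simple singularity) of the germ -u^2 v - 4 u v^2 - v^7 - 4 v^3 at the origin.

The Hessian of f at 0 is [[0, 0], [0, 0]] with rank 0, so corank 2. A Groebner basis of the Jacobian ideal J(f) in C{u,v} is {u^2/7 + v^6 - 4*v^2/7, u^3 + 8*v^3, u*v + 2*v^2}; counting standard monomials gives mu = 8. Corank 2; j^3 = -v*(u + 2*v)^2 has shape L^2 M (L != M), so D-series; mu = 8 gives D_8.

D_8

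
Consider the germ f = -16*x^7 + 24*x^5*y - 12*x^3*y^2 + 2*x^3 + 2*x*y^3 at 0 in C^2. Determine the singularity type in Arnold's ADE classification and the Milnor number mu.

The Hessian of f at 0 has rank 0. Corank 2; j^3 = 2*x^3 is a perfect cube, so E-series; the 4-jet and mu = 7 give E_7.

Type E_7, Milnor number mu = 7.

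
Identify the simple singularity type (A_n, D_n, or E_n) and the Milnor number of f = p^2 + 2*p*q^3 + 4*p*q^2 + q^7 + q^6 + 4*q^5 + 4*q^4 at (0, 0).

Type A_{6}, Milnor number mu = 6.

The Hessian of f at 0 has rank 1. Corank 1: A-series; mu = 6 gives A_6.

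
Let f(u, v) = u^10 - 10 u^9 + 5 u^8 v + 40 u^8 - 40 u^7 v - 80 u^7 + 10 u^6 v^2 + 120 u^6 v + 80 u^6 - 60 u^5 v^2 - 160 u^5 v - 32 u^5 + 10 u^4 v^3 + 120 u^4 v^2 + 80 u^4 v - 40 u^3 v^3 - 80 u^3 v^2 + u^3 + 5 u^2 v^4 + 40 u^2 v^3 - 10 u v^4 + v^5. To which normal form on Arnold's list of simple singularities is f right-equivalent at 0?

E_8

The Hessian of f at 0 has rank 0. Corank 2; j^3 = u^3 is a perfect cube, so E-series; the 5-jet and mu = 8 give E_8.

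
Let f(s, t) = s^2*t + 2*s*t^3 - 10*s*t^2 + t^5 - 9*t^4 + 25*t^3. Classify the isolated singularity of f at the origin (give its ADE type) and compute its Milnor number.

Type D_5, Milnor number mu = 5.

The Hessian of f at 0 is [[0, 0], [0, 0]] with rank 0, so corank 2. A Groebner basis of the Jacobian ideal J(f) in C{s,t} is {s*t^2 + 5*s*t - 25*t^2, s*t + t^3 - 5*t^2, s^2 - 14*s*t + 45*t^2}; counting standard monomials gives mu = 5. Corank 2; j^3 = t*(s - 5*t)^2 has shape L^2 M (L != M), so D-series; mu = 5 gives D_5.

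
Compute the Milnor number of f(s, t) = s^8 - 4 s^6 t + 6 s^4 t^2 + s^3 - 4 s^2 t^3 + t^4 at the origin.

6

The Hessian of f at 0 is [[0, 0], [0, 0]] with rank 0, so corank 2. A Groebner basis of the Jacobian ideal J(f) in C{s,t} is {t^3, s^2}; counting standard monomials gives mu = 6. Corank 2; j^3 = s^3 is a perfect cube, so E-series; the 4-jet and mu = 6 give E_6.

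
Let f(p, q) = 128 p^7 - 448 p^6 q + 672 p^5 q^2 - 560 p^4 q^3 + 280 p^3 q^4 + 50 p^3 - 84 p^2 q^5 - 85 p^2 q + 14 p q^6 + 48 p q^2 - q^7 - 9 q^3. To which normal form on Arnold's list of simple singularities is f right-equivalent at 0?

D8

The Hessian of f at 0 has rank 0. Corank 2; j^3 = (2*p - q)*(5*p - 3*q)^2 has shape L^2 M (L != M), so D-series; mu = 8 gives D_8.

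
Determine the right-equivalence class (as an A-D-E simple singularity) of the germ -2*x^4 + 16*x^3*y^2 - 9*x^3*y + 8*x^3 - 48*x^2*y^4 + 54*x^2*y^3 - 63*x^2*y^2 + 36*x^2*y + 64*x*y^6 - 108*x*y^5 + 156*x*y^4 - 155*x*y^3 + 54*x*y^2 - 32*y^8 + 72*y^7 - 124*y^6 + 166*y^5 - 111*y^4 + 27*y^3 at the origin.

E7

The Hessian of f at 0 has rank 0. Corank 2; j^3 = (2*x + 3*y)^3 is a perfect cube, so E-series; the 4-jet and mu = 7 give E_7.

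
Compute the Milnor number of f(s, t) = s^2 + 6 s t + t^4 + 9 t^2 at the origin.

The Hessian of f at 0 has rank 1. Corank 1: A-series; mu = 3 gives A_3.

3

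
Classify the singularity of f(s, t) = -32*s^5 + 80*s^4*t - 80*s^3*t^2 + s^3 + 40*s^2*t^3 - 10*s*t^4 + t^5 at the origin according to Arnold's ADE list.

E_8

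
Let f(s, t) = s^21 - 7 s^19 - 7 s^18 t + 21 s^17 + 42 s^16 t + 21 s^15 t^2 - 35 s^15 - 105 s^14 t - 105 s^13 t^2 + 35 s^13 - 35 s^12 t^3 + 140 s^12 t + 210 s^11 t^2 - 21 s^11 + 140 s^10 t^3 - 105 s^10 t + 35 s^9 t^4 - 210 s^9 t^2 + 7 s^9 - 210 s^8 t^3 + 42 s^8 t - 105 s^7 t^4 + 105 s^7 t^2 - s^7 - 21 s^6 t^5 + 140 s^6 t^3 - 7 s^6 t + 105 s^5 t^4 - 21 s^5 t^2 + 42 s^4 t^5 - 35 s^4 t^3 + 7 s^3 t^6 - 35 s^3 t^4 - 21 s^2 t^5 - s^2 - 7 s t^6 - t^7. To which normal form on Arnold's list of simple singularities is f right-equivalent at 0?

The Hessian of f at 0 has rank 1. Corank 1: A-series; mu = 6 gives A_6.

A6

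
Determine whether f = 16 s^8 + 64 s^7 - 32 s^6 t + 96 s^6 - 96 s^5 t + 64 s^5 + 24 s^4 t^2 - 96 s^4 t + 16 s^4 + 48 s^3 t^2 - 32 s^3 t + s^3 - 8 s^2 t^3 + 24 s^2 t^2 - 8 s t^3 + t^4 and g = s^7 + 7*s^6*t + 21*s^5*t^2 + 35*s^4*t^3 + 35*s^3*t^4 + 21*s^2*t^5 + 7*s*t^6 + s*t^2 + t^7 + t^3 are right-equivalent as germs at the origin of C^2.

The Hessian of f at 0 has rank 0. Corank 2; j^3 = s^3 is a perfect cube, so E-series; the 4-jet and mu = 6 give E_6. The Hessian of g at 0 has rank 0. Corank 2; j^3 = t^2*(s + t) has shape L^2 M (L != M), so D-series; mu = 8 gives D_8. f is E_6 but g is D_8, hence not right-equivalent.

No.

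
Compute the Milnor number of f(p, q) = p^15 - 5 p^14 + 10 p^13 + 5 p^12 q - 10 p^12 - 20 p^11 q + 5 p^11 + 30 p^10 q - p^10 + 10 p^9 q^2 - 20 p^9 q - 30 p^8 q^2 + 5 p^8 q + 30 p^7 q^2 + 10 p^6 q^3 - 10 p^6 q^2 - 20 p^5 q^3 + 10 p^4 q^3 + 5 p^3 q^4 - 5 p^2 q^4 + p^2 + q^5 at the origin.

The Hessian of f at 0 is [[2, 0], [0, 0]] with rank 1, so corank 1. A Groebner basis of the Jacobian ideal J(f) in C{p,q} is {q^4, p}; counting standard monomials gives mu = 4. Corank 1: A-series; mu = 4 gives A_4.

4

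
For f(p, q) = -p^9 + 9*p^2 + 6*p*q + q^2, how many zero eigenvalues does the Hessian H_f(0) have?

The Hessian at 0 is [[18, 6], [6, 2]] of rank 1; hence corank 1.

1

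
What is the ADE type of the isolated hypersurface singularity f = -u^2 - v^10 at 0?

The Hessian of f at 0 is [[-2, 0], [0, 0]] with rank 1, so corank 1. A Groebner basis of the Jacobian ideal J(f) in C{u,v} is {v^9, u}; counting standard monomials gives mu = 9. Corank 1: A-series; mu = 9 gives A_9.

A_9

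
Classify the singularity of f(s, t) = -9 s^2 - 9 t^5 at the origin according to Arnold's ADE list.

A_4

The Hessian of f at 0 is [[-18, 0], [0, 0]] with rank 1, so corank 1. A Groebner basis of the Jacobian ideal J(f) in C{s,t} is {t^4, s}; counting standard monomials gives mu = 4. Corank 1: A-series; mu = 4 gives A_4.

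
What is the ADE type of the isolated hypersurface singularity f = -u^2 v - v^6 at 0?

The Hessian of f at 0 has rank 0. Corank 2; j^3 = -u^2*v has shape L^2 M (L != M), so D-series; mu = 7 gives D_7.

D7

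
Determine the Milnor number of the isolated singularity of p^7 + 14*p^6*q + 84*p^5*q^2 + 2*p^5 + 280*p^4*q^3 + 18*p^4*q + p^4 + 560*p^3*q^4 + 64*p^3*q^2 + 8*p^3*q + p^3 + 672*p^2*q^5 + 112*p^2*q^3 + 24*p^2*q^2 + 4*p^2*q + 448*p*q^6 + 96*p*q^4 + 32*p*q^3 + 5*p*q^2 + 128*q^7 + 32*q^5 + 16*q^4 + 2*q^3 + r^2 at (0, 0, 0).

The Hessian of f at 0 has rank 1. Corank 2; j^3 = (p + q)^2*(p + 2*q) has shape L^2 M (L != M), so D-series; mu = 5 gives D_5.

5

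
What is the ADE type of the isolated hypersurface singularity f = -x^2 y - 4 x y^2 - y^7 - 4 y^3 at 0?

The Hessian of f at 0 is [[0, 0], [0, 0]] with rank 0, so corank 2. A Groebner basis of the Jacobian ideal J(f) in C{x,y} is {x^2/7 + y^6 - 4*y^2/7, x^3 + 8*y^3, x*y + 2*y^2}; counting standard monomials gives mu = 8. Corank 2; j^3 = -y*(x + 2*y)^2 has shape L^2 M (L != M), so D-series; mu = 8 gives D_8.

D_8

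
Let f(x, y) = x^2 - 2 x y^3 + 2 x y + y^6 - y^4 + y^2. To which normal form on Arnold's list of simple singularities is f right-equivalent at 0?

The Hessian of f at 0 has rank 1. Corank 1: A-series; mu = 3 gives A_3.

A_3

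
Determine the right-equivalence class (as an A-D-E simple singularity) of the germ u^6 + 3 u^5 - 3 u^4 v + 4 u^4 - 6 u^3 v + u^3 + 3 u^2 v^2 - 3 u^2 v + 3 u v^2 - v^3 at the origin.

The Hessian of f at 0 is [[0, 0], [0, 0]] with rank 0, so corank 2. A Groebner basis of the Jacobian ideal J(f) in C{u,v} is {u^3, u^2*v - u^2/2 + u*v - v^2/2, -u^2 + u*v^2 + 2*u*v - v^2, -3*u^2/2 + 3*u*v + v^3 - 3*v^2/2}; counting standard monomials gives mu = 6. Corank 2; j^3 = (u - v)^3 is a perfect cube, so E-series; the 4-jet and mu = 6 give E_6.

E_6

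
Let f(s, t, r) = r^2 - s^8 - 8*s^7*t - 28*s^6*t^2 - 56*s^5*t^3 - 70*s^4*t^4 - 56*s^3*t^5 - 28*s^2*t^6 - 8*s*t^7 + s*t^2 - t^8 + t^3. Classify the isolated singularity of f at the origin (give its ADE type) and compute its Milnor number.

Type D_9, Milnor number mu = 9.

The Hessian of f at 0 has rank 1. Corank 2; j^3 = t^2*(s + t) has shape L^2 M (L != M), so D-series; mu = 9 gives D_9.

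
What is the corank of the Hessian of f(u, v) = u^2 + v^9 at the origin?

1

Hessian at 0 has rank 1.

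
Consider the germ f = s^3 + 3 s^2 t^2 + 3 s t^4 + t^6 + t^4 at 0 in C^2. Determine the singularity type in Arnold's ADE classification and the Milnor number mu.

Type E_{6}, Milnor number mu = 6.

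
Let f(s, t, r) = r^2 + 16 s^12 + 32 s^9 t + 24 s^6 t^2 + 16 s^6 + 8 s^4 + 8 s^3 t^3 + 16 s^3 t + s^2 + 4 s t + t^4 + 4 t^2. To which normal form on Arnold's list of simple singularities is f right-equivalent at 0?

The Hessian of f at 0 has rank 2. Corank 1: A-series; mu = 3 gives A_3.

A3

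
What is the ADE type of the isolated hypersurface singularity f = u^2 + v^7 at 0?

A_6

The Hessian of f at 0 has rank 1. Corank 1: A-series; mu = 6 gives A_6.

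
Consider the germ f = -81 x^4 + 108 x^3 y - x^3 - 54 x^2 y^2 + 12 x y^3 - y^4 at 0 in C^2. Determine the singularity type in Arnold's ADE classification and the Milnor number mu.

Type E_{6}, Milnor number mu = 6.

The Hessian of f at 0 is [[0, 0], [0, 0]] with rank 0, so corank 2. A Groebner basis of the Jacobian ideal J(f) in C{x,y} is {y^4, x*y^2 - y^3/9, x^2}; counting standard monomials gives mu = 6. Corank 2; j^3 = -x^3 is a perfect cube, so E-series; the 4-jet and mu = 6 give E_6.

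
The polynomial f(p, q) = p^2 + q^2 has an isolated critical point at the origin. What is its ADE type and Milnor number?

Type A_{1}, Milnor number mu = 1.

The Hessian of f at 0 is [[2, 0], [0, 2]] with rank 2, so corank 0. A Groebner basis of the Jacobian ideal J(f) in C{p,q} is {p, q}; counting standard monomials gives mu = 1. Corank 0: nondegenerate Morse point, so A_1.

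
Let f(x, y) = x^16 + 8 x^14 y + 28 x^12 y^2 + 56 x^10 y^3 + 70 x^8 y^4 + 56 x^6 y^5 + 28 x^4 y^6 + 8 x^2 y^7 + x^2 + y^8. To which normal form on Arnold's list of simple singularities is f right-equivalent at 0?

A_{7}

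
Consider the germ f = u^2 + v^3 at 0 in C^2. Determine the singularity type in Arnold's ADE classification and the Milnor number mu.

Type A_2, Milnor number mu = 2.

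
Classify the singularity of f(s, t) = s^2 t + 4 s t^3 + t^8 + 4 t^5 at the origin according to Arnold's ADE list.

D9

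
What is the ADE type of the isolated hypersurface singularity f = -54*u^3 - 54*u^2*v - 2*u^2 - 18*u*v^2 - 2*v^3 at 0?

A_2

The Hessian of f at 0 is [[-4, 0], [0, 0]] with rank 1, so corank 1. A Groebner basis of the Jacobian ideal J(f) in C{u,v} is {v^2, u}; counting standard monomials gives mu = 2. Corank 1: A-series; mu = 2 gives A_2.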